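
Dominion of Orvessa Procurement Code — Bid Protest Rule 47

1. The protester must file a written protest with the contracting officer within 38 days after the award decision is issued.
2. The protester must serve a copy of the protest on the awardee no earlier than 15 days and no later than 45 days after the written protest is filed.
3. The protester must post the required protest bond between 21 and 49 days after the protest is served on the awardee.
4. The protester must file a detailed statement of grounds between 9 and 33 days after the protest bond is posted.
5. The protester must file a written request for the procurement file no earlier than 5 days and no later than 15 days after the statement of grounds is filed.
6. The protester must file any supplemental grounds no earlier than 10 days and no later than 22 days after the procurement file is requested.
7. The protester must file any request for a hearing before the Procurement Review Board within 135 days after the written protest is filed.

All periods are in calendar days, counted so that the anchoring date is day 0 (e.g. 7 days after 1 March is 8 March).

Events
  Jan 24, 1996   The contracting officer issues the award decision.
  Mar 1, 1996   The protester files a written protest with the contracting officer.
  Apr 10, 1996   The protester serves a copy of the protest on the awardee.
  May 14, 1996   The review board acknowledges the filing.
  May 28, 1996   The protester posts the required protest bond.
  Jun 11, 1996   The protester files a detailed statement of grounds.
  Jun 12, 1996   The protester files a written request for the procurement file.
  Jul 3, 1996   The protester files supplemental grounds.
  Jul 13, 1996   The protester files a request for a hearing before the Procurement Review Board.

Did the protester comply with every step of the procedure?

(1) due by Jan 24, 1996 + 38 days = Mar 2, 1996; done Mar 1, 1996 — timely.
(2) the permitted window runs from Mar 1, 1996 + 15 = Mar 16, 1996 to Mar 1, 1996 + 45 = Apr 15, 1996; done Apr 10, 1996, which is between those dates.
(3) the permitted window runs from Apr 10, 1996 + 21 = May 1, 1996 to Apr 10, 1996 + 49 = May 29, 1996; done May 28, 1996, which is between those dates.
(4) the permitted window runs from May 28, 1996 + 9 = Jun 6, 1996 to May 28, 1996 + 33 = Jun 30, 1996; Jun 11, 1996 falls inside that range.
(5) the permitted window runs from Jun 11, 1996 + 5 = Jun 16, 1996 to Jun 11, 1996 + 15 = Jun 26, 1996; Jun 12, 1996 is 4 days too early.

No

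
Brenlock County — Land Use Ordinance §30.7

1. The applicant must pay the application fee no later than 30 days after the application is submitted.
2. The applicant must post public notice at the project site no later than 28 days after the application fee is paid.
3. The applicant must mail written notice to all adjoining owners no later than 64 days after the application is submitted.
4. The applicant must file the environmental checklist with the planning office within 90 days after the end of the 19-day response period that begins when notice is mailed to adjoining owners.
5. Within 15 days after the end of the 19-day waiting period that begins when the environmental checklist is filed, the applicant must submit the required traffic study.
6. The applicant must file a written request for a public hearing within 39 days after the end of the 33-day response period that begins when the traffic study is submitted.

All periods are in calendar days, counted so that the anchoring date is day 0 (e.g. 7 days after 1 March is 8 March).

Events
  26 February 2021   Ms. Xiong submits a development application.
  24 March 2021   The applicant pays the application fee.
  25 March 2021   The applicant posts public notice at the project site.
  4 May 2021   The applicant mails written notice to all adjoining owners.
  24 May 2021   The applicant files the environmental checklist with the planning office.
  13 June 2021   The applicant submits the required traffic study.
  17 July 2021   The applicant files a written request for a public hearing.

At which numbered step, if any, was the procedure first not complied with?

Step 1: 30 days after 26 February 2021 (when the application is submitted) is 28 March 2021; done 24 March 2021 — timely.
Step 2: 28 days after 24 March 2021 (when the application fee is paid) is 21 April 2021; completed 25 March 2021, before the deadline.
Step 3: 64 days after 26 February 2021 (when the application is submitted) is 1 May 2021; not done until 4 May 2021, 3 days after the deadline.

Step 3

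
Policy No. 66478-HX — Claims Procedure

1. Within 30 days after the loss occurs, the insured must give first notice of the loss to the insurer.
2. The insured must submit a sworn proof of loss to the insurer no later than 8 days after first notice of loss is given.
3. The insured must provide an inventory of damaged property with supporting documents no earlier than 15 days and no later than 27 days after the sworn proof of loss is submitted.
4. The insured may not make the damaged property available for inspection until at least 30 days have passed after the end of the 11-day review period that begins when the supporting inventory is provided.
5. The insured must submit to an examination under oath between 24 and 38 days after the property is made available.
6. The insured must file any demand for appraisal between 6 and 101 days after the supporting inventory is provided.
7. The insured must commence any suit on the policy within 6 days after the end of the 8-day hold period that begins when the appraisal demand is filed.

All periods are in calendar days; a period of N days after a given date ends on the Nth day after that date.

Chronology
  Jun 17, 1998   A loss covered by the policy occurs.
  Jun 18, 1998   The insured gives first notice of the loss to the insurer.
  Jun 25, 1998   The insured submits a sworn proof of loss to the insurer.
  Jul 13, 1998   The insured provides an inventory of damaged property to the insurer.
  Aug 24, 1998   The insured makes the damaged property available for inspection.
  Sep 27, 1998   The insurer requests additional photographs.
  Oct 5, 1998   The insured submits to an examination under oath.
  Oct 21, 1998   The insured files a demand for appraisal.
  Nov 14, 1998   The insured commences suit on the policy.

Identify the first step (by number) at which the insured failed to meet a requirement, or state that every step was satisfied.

Step 5

(1) due by Jun 17, 1998 + 30 days = Jul 17, 1998; Jun 18, 1998 is within that limit.
(2) due by Jun 18, 1998 + 8 days = Jun 26, 1998; completed Jun 25, 1998, before the deadline.
(3) the permitted window runs from Jun 25, 1998 + 15 = Jul 10, 1998 to Jun 25, 1998 + 27 = Jul 22, 1998; done Jul 13, 1998, which is between those dates.
(4) permitted from Jul 24, 1998 + 30 days = Aug 23, 1998 onward; done Aug 24, 1998, after the minimum wait.
(5) the permitted window runs from Aug 24, 1998 + 24 = Sep 17, 1998 to Aug 24, 1998 + 38 = Oct 1, 1998; done Oct 5, 1998 — 4 days after the window closed.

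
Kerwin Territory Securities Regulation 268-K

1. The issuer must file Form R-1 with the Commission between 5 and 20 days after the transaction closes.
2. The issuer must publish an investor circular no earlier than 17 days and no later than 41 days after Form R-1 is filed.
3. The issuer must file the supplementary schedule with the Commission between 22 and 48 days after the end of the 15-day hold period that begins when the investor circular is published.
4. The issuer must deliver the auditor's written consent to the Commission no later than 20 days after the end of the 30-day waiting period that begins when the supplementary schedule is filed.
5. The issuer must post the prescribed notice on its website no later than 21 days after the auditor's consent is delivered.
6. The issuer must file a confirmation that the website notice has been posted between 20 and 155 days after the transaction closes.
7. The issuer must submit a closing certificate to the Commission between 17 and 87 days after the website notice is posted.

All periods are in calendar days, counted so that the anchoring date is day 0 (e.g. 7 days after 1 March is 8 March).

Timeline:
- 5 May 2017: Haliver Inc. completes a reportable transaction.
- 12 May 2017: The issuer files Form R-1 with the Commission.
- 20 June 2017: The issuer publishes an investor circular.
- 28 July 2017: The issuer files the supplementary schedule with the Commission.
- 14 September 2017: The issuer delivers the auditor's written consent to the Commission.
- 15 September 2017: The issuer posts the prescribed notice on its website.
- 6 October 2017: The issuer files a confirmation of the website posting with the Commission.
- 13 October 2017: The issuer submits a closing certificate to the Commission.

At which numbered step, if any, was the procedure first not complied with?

None — every step was satisfied

Step 1: the window is 5–20 days after 5 May 2017 (when the transaction closes), so 10 May 2017 through 25 May 2017; done 12 May 2017, which is between those dates.
Step 2: the window is 17–41 days after 12 May 2017 (when Form R-1 is filed), so 29 May 2017 through 22 June 2017; done 20 June 2017 — within the window.
Step 3: the window is 22–48 days after 5 July 2017 (end of the 15-day hold period, which began when the investor circular is published on 20 June 2017), so 27 July 2017 through 22 August 2017; 28 July 2017 falls inside that range.
Step 4: 20 days after 27 August 2017 (end of the 30-day waiting period, which began when the supplementary schedule is filed on 28 July 2017) is 16 September 2017; done 14 September 2017 — timely.
Step 5: 21 days after 14 September 2017 (when the auditor's consent is delivered) is 5 October 2017; completed 15 September 2017, before the deadline.
Step 6: the window is 20–155 days after 5 May 2017 (when the transaction closes), so 25 May 2017 through 7 October 2017; 6 October 2017 falls inside that range.
Step 7: the window is 17–87 days after 15 September 2017 (when the website notice is posted), so 2 October 2017 through 11 December 2017; 13 October 2017 falls inside that range.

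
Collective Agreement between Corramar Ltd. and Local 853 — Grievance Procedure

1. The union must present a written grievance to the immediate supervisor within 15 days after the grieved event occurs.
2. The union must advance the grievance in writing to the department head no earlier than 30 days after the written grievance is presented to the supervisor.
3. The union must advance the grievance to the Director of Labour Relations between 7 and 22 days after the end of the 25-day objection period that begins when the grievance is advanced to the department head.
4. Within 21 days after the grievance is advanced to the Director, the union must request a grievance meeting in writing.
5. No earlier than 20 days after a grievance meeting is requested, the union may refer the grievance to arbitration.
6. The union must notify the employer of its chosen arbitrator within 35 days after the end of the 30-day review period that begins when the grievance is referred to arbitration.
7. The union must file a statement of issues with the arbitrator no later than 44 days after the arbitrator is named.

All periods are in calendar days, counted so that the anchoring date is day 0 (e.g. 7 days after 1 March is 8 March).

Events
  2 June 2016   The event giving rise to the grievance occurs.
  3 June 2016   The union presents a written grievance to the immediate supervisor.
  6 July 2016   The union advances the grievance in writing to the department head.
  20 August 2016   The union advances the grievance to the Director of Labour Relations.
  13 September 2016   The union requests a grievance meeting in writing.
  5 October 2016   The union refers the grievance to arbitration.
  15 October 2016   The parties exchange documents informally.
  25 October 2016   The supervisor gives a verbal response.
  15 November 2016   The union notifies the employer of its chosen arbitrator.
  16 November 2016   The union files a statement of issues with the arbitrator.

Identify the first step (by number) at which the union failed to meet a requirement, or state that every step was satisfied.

Step 4

Step 1: 15 days after 2 June 2016 (when the grieved event occurs) is 17 June 2016; completed 3 June 2016, before the deadline.
Step 2: the earliest permitted date is 30 days after 3 June 2016 (when the written grievance is presented to the supervisor), i.e. 3 July 2016; done 6 July 2016 — permitted.
Step 3: the window is 7–22 days after 31 July 2016 (end of the 25-day objection period, which began when the grievance is advanced to the department head on 6 July 2016), so 7 August 2016 through 22 August 2016; done 20 August 2016, which is between those dates.
Step 4: 21 days after 20 August 2016 (when the grievance is advanced to the Director) is 10 September 2016; 13 September 2016 misses that deadline by 3 days.
The analysis stops there.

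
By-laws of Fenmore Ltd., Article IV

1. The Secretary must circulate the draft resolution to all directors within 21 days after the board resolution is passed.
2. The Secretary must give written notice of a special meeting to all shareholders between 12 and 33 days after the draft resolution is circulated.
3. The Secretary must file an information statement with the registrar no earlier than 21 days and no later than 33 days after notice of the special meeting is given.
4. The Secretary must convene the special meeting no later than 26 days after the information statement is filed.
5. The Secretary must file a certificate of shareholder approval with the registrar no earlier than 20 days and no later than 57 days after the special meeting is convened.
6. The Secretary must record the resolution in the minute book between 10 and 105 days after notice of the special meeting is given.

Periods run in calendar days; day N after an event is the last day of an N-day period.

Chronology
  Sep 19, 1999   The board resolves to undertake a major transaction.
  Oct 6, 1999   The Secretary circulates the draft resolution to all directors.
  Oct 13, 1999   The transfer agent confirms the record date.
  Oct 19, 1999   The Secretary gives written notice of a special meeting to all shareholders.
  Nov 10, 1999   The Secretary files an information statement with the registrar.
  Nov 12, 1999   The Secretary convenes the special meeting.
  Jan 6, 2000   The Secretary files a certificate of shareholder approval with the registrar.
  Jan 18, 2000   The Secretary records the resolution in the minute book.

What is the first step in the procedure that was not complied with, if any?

(1) due by Sep 19, 1999 + 21 days = Oct 10, 1999; Oct 6, 1999 is within that limit.
(2) the permitted window runs from Oct 6, 1999 + 12 = Oct 18, 1999 to Oct 6, 1999 + 33 = Nov 8, 1999; done Oct 19, 1999 — within the window.
(3) the permitted window runs from Oct 19, 1999 + 21 = Nov 9, 1999 to Oct 19, 1999 + 33 = Nov 21, 1999; done Nov 10, 1999 — within the window.
(4) due by Nov 10, 1999 + 26 days = Dec 6, 1999; done Nov 12, 1999 — timely.
(5) the permitted window runs from Nov 12, 1999 + 20 = Dec 2, 1999 to Nov 12, 1999 + 57 = Jan 8, 2000; done Jan 6, 2000, which is between those dates.
(6) the permitted window runs from Oct 19, 1999 + 10 = Oct 29, 1999 to Oct 19, 1999 + 105 = Feb 1, 2000; Jan 18, 2000 falls inside that range.

None — every step was satisfied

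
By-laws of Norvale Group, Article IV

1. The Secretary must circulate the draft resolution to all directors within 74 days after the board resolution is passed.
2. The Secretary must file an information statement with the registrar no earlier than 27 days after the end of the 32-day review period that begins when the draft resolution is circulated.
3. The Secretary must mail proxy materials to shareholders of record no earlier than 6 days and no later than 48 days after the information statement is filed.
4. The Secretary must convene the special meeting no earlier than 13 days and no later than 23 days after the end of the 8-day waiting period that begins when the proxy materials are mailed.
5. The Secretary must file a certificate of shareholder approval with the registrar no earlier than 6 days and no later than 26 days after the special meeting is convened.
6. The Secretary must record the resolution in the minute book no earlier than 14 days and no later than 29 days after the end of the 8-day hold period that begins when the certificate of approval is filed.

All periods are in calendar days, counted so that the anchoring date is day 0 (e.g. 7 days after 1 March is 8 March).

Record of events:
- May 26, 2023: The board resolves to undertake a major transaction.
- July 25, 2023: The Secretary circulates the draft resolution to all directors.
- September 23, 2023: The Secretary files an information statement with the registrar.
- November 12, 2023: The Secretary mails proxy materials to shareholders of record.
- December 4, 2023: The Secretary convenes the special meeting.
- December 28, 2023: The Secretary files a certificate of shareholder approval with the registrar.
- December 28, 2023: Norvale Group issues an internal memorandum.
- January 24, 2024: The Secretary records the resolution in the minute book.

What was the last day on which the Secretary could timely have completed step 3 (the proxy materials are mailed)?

Step 3 runs from September 23, 2023, when the information statement is filed. The window is 6–48 days after September 23, 2023; it closes on November 10, 2023.

November 10, 2023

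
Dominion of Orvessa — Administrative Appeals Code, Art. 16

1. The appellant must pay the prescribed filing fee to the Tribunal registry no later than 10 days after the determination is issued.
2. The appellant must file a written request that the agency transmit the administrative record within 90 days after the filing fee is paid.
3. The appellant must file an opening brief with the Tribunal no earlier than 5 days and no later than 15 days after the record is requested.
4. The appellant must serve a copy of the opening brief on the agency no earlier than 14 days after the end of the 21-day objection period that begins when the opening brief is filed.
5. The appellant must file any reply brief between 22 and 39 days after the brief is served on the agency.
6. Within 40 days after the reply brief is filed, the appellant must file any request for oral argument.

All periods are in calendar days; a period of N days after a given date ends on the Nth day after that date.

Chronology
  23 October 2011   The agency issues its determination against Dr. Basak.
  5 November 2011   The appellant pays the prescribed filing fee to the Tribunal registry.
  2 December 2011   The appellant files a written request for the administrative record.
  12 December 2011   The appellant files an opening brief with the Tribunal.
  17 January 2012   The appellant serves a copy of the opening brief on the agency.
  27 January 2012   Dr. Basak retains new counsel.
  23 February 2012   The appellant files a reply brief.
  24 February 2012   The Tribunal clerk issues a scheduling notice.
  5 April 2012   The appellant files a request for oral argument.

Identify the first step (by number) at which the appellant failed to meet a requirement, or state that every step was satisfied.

Step 1

(1) due by 23 October 2011 + 10 days = 2 November 2011; 5 November 2011 misses that deadline by 3 days.
That is the first point of non-compliance.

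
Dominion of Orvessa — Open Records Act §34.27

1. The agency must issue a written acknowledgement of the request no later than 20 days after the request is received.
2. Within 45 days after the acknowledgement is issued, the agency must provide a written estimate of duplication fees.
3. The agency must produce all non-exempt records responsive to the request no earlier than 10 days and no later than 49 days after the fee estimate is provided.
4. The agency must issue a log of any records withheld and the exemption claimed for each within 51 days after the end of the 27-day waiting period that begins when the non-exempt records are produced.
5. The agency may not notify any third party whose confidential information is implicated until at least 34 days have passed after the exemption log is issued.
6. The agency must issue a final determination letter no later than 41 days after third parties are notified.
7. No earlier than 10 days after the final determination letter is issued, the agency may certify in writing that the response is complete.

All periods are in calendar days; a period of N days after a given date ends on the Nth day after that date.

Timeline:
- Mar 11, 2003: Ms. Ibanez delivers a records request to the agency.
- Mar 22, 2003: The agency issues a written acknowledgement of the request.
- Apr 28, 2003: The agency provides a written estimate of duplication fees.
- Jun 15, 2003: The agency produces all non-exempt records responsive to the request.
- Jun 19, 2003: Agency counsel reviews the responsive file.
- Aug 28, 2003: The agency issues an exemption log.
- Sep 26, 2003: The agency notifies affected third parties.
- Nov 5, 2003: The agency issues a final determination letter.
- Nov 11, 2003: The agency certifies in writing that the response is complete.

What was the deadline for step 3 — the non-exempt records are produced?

Step 3 runs from Apr 28, 2003, when the fee estimate is provided. The window is 10–49 days after Apr 28, 2003; it closes on Jun 16, 2003.

Jun 16, 2003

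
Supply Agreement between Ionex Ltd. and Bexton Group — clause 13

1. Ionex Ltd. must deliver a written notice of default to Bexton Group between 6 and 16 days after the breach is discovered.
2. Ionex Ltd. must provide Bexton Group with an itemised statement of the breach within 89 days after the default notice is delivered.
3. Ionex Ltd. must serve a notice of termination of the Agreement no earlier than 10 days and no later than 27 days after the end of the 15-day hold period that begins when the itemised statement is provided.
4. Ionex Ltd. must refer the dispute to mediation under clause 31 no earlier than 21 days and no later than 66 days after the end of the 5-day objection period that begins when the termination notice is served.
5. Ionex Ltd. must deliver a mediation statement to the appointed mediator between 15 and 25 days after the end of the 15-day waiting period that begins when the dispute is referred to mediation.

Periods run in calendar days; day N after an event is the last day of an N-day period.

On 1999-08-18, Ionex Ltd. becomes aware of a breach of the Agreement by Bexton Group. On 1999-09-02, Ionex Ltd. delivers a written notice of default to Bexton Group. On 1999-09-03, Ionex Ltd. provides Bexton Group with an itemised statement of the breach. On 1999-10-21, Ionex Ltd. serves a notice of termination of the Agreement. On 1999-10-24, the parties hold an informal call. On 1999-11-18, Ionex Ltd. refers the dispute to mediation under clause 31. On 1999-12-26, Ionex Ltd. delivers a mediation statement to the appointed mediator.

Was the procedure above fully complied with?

Step 1 — 6 and 16 days from 1999-08-18 (when the breach is discovered) are 1999-08-24 and 1999-09-03 respectively; done 1999-09-02 — within the window.
Step 2 — counting 89 days from 1999-09-02 (when the default notice is delivered) gives a deadline of 1999-11-30; completed 1999-09-03, before the deadline.
Step 3 — 10 and 27 days from 1999-09-18 (end of the 15-day hold period, which began when the itemised statement is provided on 1999-09-03) are 1999-09-28 and 1999-10-15 respectively; 1999-10-21 is 6 days past the end of the window.
No need to go further; step 3 was not satisfied.

No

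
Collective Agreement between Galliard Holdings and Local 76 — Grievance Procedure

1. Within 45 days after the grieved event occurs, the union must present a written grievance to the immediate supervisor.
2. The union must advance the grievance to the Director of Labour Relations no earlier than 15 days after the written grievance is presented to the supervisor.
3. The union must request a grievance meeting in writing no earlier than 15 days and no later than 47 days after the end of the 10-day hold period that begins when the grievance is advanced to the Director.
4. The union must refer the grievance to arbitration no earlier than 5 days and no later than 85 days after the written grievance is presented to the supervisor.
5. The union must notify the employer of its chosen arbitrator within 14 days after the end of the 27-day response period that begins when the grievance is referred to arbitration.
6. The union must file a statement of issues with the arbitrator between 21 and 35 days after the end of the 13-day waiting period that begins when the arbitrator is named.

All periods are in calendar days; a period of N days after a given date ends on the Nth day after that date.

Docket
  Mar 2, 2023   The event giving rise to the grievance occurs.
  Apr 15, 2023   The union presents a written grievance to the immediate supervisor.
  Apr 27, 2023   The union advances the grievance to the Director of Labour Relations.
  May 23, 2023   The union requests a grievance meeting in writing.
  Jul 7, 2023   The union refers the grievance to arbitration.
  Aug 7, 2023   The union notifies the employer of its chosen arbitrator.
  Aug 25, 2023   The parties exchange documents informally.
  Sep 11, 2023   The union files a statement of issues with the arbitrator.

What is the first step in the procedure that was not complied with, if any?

Step 1: 45 days after Mar 2, 2023 (when the grieved event occurs) is Apr 16, 2023; Apr 15, 2023 is within that limit.
Step 2: the earliest permitted date is 15 days after Apr 15, 2023 (when the written grievance is presented to the supervisor), i.e. Apr 30, 2023; acted on Apr 27, 2023, 3 days prematurely.
The procedure was therefore not followed at step 2.

Step 2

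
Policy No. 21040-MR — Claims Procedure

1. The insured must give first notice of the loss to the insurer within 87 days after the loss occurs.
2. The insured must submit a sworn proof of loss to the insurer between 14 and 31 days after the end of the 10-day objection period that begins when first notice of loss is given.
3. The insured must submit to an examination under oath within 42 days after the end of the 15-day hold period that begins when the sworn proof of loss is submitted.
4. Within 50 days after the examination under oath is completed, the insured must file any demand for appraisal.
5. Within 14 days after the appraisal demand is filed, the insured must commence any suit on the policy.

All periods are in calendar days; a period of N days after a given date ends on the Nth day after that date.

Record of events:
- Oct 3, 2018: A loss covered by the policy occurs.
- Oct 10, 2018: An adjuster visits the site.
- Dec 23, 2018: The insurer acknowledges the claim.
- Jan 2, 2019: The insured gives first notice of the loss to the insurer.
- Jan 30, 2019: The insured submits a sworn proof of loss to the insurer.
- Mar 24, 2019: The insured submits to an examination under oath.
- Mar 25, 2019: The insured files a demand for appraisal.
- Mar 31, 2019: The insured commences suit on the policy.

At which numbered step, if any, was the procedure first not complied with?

Step 1

Step 1 — counting 87 days from Oct 3, 2018 (when the loss occurs) gives a deadline of Dec 29, 2018; done Jan 2, 2019 — 4 days late.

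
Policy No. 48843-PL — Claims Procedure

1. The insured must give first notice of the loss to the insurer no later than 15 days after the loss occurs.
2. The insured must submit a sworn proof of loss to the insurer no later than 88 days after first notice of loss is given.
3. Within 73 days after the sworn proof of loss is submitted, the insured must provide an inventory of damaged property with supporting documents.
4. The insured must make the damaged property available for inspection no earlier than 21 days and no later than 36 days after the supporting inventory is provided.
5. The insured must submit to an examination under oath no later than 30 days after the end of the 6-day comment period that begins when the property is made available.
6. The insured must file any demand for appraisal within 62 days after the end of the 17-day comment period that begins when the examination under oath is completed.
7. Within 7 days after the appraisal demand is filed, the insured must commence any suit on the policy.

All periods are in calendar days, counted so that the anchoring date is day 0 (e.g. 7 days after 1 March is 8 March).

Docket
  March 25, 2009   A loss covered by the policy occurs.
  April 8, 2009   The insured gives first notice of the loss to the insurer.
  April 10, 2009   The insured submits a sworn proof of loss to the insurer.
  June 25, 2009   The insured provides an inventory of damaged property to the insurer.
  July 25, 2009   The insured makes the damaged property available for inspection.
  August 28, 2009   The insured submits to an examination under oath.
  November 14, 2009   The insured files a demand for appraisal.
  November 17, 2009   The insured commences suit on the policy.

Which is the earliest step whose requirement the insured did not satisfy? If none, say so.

Step 3

Step 1 — counting 15 days from March 25, 2009 (when the loss occurs) gives a deadline of April 9, 2009; April 8, 2009 is within that limit.
Step 2 — counting 88 days from April 8, 2009 (when first notice of loss is given) gives a deadline of July 5, 2009; done April 10, 2009 — timely.
Step 3 — counting 73 days from April 10, 2009 (when the sworn proof of loss is submitted) gives a deadline of June 22, 2009; June 25, 2009 misses that deadline by 3 days.
The procedure was therefore not followed at step 3.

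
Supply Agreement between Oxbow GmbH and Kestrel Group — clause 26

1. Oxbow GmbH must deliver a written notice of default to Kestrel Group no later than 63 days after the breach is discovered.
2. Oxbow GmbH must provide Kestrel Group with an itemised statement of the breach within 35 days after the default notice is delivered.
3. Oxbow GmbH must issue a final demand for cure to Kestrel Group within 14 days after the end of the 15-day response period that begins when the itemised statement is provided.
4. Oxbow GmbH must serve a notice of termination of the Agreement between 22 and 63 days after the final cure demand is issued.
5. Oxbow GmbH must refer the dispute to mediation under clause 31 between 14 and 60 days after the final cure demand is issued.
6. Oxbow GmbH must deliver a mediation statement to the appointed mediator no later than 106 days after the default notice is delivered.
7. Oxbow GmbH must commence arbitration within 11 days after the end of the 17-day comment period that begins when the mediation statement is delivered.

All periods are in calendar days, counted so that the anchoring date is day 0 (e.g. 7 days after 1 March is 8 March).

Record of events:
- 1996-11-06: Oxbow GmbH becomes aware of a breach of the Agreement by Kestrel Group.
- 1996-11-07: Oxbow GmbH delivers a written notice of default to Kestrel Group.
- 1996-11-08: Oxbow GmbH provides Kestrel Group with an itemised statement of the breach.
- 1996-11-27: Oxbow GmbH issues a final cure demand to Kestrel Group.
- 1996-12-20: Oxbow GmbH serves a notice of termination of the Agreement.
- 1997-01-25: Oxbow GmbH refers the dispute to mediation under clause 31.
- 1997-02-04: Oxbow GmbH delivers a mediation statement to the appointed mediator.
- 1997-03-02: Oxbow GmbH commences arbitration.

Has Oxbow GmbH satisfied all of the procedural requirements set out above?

Step 1: 63 days after 1996-11-06 (when the breach is discovered) is 1997-01-08; completed 1996-11-07, before the deadline.
Step 2: 35 days after 1996-11-07 (when the default notice is delivered) is 1996-12-12; done 1996-11-08 — timely.
Step 3: 14 days after 1996-11-23 (end of the 15-day response period, which began when the itemised statement is provided on 1996-11-08) is 1996-12-07; completed 1996-11-27, before the deadline.
Step 4: the window is 22–63 days after 1996-11-27 (when the final cure demand is issued), so 1996-12-19 through 1997-01-29; done 1996-12-20 — within the window.
Step 5: the window is 14–60 days after 1996-11-27 (when the final cure demand is issued), so 1996-12-11 through 1997-01-26; done 1997-01-25 — within the window.
Step 6: 106 days after 1996-11-07 (when the default notice is delivered) is 1997-02-21; completed 1997-02-04, before the deadline.
Step 7: 11 days after 1997-02-21 (end of the 17-day comment period, which began when the mediation statement is delivered on 1997-02-04) is 1997-03-04; completed 1997-03-02, before the deadline.

Yes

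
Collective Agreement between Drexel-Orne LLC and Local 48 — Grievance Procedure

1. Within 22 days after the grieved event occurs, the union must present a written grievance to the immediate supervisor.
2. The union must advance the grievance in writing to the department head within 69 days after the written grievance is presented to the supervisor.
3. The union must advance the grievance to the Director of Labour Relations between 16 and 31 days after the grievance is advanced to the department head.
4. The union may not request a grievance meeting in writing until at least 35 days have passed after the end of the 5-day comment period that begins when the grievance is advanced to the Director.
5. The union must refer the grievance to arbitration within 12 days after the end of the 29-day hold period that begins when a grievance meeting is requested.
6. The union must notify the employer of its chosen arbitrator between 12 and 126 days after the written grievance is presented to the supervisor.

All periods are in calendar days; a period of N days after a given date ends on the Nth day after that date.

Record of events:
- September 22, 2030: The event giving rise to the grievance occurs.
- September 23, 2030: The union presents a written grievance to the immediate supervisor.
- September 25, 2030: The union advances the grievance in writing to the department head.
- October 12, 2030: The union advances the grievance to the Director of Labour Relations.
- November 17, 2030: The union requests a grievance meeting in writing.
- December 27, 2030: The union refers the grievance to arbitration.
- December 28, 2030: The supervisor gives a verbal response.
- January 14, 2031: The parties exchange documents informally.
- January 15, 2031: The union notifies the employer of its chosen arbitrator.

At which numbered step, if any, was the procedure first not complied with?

Step 1: 22 days after September 22, 2030 (when the grieved event occurs) is October 14, 2030; completed September 23, 2030, before the deadline.
Step 2: 69 days after September 23, 2030 (when the written grievance is presented to the supervisor) is December 1, 2030; done September 25, 2030 — timely.
Step 3: the window is 16–31 days after September 25, 2030 (when the grievance is advanced to the department head), so October 11, 2030 through October 26, 2030; October 12, 2030 falls inside that range.
Step 4: the earliest permitted date is 35 days after October 17, 2030 (end of the 5-day comment period, which began when the grievance is advanced to the Director on October 12, 2030), i.e. November 21, 2030; done November 17, 2030 — 4 days too early.
The procedure was therefore not followed at step 4.

Step 4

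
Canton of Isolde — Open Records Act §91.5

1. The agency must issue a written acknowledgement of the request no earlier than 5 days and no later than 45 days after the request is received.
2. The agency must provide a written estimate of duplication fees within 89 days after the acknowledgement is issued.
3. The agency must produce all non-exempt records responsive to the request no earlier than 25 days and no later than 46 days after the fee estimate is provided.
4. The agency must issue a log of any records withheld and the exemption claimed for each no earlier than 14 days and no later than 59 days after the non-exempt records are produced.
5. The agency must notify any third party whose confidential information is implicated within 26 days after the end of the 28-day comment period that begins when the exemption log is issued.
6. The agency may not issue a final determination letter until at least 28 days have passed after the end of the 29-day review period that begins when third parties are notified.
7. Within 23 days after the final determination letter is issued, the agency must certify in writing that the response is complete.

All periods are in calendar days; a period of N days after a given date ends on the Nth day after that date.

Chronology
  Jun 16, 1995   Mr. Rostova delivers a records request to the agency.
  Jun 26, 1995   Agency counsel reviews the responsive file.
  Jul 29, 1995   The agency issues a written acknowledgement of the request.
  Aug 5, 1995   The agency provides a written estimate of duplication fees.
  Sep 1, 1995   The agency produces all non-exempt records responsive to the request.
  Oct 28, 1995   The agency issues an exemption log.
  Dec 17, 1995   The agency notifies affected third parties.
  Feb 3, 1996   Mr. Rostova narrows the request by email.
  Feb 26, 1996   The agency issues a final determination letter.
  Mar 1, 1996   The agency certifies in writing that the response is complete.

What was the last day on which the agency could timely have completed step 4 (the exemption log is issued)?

Step 4 runs from Sep 1, 1995, when the non-exempt records are produced. The window is 14–59 days after Sep 1, 1995; it closes on Oct 30, 1995.

Oct 30, 1995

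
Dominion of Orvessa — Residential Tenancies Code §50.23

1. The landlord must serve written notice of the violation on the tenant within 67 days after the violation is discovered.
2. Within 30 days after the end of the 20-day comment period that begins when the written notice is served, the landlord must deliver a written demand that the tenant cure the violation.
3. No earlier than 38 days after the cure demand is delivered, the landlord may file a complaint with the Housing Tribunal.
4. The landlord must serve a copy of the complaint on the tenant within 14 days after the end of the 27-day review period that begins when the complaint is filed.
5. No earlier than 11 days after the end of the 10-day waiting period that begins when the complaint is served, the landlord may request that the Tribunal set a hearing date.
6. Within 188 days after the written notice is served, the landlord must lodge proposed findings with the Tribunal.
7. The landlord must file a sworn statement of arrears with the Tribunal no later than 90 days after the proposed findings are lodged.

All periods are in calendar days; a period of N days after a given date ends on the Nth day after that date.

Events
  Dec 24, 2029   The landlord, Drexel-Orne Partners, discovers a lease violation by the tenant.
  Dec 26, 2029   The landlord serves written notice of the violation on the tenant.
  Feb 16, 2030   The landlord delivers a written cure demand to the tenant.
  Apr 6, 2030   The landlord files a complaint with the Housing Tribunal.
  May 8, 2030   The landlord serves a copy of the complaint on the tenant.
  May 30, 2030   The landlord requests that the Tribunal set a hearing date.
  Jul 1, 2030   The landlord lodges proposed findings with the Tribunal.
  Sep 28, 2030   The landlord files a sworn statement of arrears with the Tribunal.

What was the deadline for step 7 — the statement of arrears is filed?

Step 7 runs from Jul 1, 2030, when the proposed findings are lodged. 90 days after Jul 1, 2030 is Sep 29, 2030.

Sep 29, 2030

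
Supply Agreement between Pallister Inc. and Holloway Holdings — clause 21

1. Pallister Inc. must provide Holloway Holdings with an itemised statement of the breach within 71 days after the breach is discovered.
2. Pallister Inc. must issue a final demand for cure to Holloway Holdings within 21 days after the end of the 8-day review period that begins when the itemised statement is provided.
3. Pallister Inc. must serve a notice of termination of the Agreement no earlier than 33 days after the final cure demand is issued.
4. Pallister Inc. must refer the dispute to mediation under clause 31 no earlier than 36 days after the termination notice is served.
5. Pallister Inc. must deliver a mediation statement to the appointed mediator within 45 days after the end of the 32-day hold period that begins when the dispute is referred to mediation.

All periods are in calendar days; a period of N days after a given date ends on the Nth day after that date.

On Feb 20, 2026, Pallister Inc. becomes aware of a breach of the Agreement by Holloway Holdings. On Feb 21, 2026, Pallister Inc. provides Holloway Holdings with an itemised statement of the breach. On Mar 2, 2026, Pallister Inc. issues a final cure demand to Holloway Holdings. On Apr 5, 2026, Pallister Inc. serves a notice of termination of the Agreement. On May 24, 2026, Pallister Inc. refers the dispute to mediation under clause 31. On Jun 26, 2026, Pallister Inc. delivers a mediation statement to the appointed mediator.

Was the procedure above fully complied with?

Yes

Step 1 — counting 71 days from Feb 20, 2026 (when the breach is discovered) gives a deadline of May 2, 2026; completed Feb 21, 2026, before the deadline.
Step 2 — counting 21 days from Mar 1, 2026 (end of the 8-day review period, which began when the itemised statement is provided on Feb 21, 2026) gives a deadline of Mar 22, 2026; done Mar 2, 2026 — timely.
Step 3 — must wait 33 days from Mar 2, 2026 (when the final cure demand is issued), so not before Apr 4, 2026; Apr 5, 2026 is on or after that date.
Step 4 — must wait 36 days from Apr 5, 2026 (when the termination notice is served), so not before May 11, 2026; done May 24, 2026, after the minimum wait.
Step 5 — counting 45 days from Jun 25, 2026 (end of the 32-day hold period, which began when the dispute is referred to mediation on May 24, 2026) gives a deadline of Aug 9, 2026; done Jun 26, 2026 — timely.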